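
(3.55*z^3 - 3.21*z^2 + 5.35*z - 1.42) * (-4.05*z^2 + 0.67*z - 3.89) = -14.3775*z^5 + 15.379*z^4 - 37.6277*z^3 + 21.8224*z^2 - 21.7629*z + 5.5238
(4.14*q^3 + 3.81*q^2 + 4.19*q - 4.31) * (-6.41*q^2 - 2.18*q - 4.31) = -26.5374*q^5 - 33.4473*q^4 - 53.0071*q^3 + 2.0718*q^2 - 8.6631*q + 18.5761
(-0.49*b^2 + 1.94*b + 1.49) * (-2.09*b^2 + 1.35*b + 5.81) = 1.0241*b^4 - 4.7161*b^3 - 3.342*b^2 + 13.2829*b + 8.6569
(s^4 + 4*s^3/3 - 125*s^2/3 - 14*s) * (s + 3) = s^5 + 13*s^4/3 - 113*s^3/3 - 139*s^2 - 42*s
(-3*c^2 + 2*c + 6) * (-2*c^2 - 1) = 6*c^4 - 4*c^3 - 9*c^2 - 2*c - 6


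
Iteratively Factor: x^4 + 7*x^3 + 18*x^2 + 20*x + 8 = (x + 1)*(x^3 + 6*x^2 + 12*x + 8) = (x + 1)*(x + 2)*(x^2 + 4*x + 4) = (x + 1)*(x + 2)^2*(x + 2)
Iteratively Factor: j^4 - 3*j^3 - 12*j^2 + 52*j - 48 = (j + 4)*(j^3 - 7*j^2 + 16*j - 12) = (j - 3)*(j + 4)*(j^2 - 4*j + 4) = (j - 3)*(j - 2)*(j + 4)*(j - 2)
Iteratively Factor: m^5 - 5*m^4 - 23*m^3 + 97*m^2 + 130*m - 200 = (m + 2)*(m^4 - 7*m^3 - 9*m^2 + 115*m - 100) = (m - 5)*(m + 2)*(m^3 - 2*m^2 - 19*m + 20) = (m - 5)^2*(m + 2)*(m^2 + 3*m - 4) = (m - 5)^2*(m + 2)*(m + 4)*(m - 1)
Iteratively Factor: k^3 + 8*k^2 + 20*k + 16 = (k + 2)*(k^2 + 6*k + 8) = (k + 2)^2*(k + 4)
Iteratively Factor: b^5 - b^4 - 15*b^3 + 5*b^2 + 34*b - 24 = (b + 2)*(b^4 - 3*b^3 - 9*b^2 + 23*b - 12) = (b - 4)*(b + 2)*(b^3 + b^2 - 5*b + 3) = (b - 4)*(b - 1)*(b + 2)*(b^2 + 2*b - 3) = (b - 4)*(b - 1)*(b + 2)*(b + 3)*(b - 1)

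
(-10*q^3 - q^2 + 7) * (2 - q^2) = 10*q^5 + q^4 - 20*q^3 - 9*q^2 + 14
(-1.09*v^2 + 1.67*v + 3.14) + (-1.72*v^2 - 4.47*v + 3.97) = -2.81*v^2 - 2.8*v + 7.11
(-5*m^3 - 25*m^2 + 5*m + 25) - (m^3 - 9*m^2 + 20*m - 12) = -6*m^3 - 16*m^2 - 15*m + 37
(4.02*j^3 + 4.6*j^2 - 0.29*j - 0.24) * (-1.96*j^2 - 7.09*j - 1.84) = -7.8792*j^5 - 37.5178*j^4 - 39.4424*j^3 - 5.9375*j^2 + 2.2352*j + 0.4416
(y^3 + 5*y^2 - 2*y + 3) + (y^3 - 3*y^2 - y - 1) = 2*y^3 + 2*y^2 - 3*y + 2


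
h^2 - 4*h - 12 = (h - 6)*(h + 2)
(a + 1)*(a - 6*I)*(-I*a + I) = -I*a^3 - 6*a^2 + I*a + 6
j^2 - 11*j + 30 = (j - 6)*(j - 5)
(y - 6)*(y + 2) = y^2 - 4*y - 12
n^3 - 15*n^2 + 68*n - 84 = (n - 7)*(n - 6)*(n - 2)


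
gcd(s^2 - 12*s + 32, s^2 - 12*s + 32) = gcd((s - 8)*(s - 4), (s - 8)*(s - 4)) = s^2 - 12*s + 32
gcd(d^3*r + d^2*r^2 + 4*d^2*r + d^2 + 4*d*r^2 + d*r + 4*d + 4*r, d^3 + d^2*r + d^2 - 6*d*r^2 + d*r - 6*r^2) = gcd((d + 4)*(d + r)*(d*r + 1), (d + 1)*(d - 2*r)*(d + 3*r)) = 1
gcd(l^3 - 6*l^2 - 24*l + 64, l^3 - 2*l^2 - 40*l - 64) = l^2 - 4*l - 32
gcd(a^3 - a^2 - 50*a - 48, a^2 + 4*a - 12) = a + 6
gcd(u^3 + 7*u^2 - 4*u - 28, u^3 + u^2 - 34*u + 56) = u^2 + 5*u - 14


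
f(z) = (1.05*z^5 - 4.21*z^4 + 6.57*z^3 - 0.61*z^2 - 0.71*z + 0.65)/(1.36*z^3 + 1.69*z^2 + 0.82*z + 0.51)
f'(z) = (-4.08*z^2 - 3.38*z - 0.82)*(1.05*z^5 - 4.21*z^4 + 6.57*z^3 - 0.61*z^2 - 0.71*z + 0.65)/(1.36*z^3 + 1.69*z^2 + 0.82*z + 0.51)^2 + (5.25*z^4 - 16.84*z^3 + 19.71*z^2 - 1.22*z - 0.71)/(1.36*z^3 + 1.69*z^2 + 0.82*z + 0.51) = (2.856*z^7 - 0.402099999999999*z^6 - 10.7858*z^5 + 4.2538*z^4 + 4.1176*z^3 + 8.0998*z^2 - 2.8192*z - 0.8951)/(1.8496*z^6 + 4.5968*z^5 + 5.0865*z^4 + 4.1588*z^3 + 2.3962*z^2 + 0.8364*z + 0.2601)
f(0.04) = 1.14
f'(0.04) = -3.34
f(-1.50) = 33.91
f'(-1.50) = 25.40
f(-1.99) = 29.32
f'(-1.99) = 1.12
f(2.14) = 0.84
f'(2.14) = 0.41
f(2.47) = 1.02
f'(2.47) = 0.70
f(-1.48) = 34.44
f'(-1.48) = 28.15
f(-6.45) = 69.44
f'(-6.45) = -13.70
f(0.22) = 0.67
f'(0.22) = -1.74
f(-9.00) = 109.65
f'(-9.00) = -17.80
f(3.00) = 1.54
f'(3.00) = 1.28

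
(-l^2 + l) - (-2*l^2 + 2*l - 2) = l^2 - l + 2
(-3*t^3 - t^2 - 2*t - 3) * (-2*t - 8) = 6*t^4 + 26*t^3 + 12*t^2 + 22*t + 24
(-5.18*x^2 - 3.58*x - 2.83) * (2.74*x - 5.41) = -14.1932*x^3 + 18.2146*x^2 + 11.6136*x + 15.3103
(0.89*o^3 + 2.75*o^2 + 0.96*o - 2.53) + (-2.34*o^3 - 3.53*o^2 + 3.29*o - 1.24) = -1.45*o^3 - 0.78*o^2 + 4.25*o - 3.77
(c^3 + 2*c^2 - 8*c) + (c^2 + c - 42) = c^3 + 3*c^2 - 7*c - 42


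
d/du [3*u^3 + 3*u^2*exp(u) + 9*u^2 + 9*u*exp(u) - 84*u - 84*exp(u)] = 3*u^2*exp(u) + 9*u^2 + 15*u*exp(u) + 18*u - 75*exp(u) - 84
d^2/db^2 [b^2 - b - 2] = 2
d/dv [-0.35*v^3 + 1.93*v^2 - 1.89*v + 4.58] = -1.05*v^2 + 3.86*v - 1.89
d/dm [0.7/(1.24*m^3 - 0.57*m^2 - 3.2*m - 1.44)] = (-2.604*m^2 + 0.798*m + 2.24)/(-1.24*m^3 + 0.57*m^2 + 3.2*m + 1.44)^2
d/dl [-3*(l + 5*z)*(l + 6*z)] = -6*l - 33*z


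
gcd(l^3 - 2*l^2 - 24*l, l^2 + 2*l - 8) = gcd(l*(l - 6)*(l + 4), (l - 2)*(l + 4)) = l + 4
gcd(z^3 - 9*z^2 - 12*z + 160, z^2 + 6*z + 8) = z + 4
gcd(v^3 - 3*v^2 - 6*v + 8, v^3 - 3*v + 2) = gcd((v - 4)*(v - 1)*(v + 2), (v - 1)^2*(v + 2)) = v^2 + v - 2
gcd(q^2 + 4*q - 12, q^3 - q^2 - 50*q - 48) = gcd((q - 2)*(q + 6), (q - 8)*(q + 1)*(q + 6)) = q + 6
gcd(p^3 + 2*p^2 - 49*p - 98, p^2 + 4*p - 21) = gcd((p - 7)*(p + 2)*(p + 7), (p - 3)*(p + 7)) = p + 7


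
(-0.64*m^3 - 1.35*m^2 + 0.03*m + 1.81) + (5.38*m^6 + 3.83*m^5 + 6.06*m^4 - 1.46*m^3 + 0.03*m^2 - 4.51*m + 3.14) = 5.38*m^6 + 3.83*m^5 + 6.06*m^4 - 2.1*m^3 - 1.32*m^2 - 4.48*m + 4.95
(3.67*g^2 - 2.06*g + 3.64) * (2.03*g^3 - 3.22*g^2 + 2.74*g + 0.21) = 7.4501*g^5 - 15.9992*g^4 + 24.0782*g^3 - 16.5945*g^2 + 9.541*g + 0.7644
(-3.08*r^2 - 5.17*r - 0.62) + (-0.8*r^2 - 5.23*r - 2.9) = -3.88*r^2 - 10.4*r - 3.52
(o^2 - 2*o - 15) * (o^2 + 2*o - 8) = o^4 - 27*o^2 - 14*o + 120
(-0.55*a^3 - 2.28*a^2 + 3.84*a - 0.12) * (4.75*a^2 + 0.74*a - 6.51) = -2.6125*a^5 - 11.237*a^4 + 20.1333*a^3 + 17.1144*a^2 - 25.0872*a + 0.7812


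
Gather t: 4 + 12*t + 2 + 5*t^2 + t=5*t^2 + 13*t + 6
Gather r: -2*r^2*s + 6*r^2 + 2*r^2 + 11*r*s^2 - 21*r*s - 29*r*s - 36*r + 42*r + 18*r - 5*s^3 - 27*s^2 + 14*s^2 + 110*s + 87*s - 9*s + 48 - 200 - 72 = r^2*(8 - 2*s) + r*(11*s^2 - 50*s + 24) - 5*s^3 - 13*s^2 + 188*s - 224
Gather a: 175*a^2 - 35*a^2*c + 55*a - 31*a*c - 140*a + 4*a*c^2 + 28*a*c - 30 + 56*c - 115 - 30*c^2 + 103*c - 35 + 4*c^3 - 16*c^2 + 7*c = a^2*(175 - 35*c) + a*(4*c^2 - 3*c - 85) + 4*c^3 - 46*c^2 + 166*c - 180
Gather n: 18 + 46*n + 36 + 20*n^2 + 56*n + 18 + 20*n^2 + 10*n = 40*n^2 + 112*n + 72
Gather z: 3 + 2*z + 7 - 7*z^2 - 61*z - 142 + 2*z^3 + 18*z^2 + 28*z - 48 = 2*z^3 + 11*z^2 - 31*z - 180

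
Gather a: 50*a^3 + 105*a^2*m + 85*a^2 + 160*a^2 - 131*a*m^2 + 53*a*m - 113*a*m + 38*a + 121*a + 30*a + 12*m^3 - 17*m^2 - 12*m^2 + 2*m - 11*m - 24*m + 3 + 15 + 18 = 50*a^3 + a^2*(105*m + 245) + a*(-131*m^2 - 60*m + 189) + 12*m^3 - 29*m^2 - 33*m + 36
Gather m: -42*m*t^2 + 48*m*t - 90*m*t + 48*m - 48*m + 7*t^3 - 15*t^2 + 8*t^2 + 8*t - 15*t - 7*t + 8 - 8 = m*(-42*t^2 - 42*t) + 7*t^3 - 7*t^2 - 14*t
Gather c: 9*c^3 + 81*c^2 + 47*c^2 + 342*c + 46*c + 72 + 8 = 9*c^3 + 128*c^2 + 388*c + 80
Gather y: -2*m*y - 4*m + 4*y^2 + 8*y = -4*m + 4*y^2 + y*(8 - 2*m)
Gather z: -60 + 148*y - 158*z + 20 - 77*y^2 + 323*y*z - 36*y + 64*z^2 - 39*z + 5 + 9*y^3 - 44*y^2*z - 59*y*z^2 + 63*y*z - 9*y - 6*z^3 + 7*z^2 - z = 9*y^3 - 77*y^2 + 103*y - 6*z^3 + z^2*(71 - 59*y) + z*(-44*y^2 + 386*y - 198) - 35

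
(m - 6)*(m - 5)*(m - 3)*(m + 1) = m^4 - 13*m^3 + 49*m^2 - 27*m - 90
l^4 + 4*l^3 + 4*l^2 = l^2*(l + 2)^2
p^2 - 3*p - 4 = (p - 4)*(p + 1)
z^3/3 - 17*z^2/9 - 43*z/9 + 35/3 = (z/3 + 1)*(z - 7)*(z - 5/3)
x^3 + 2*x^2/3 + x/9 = x*(x + 1/3)^2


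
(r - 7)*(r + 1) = r^2 - 6*r - 7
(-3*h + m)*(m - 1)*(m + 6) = -3*h*m^2 - 15*h*m + 18*h + m^3 + 5*m^2 - 6*m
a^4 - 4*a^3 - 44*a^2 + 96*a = a*(a - 8)*(a - 2)*(a + 6)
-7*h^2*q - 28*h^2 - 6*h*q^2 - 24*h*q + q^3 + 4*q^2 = (-7*h + q)*(h + q)*(q + 4)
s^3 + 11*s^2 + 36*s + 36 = (s + 2)*(s + 3)*(s + 6)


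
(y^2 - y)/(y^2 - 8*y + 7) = y/(y - 7)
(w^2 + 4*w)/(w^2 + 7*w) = (w + 4)/(w + 7)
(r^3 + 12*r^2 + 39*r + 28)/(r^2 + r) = r + 11 + 28/r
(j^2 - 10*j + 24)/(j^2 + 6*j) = (j^2 - 10*j + 24)/(j*(j + 6))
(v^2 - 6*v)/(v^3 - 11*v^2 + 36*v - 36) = v/(v^2 - 5*v + 6)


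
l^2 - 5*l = l*(l - 5)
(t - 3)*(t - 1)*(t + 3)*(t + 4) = t^4 + 3*t^3 - 13*t^2 - 27*t + 36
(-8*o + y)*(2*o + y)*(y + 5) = -16*o^2*y - 80*o^2 - 6*o*y^2 - 30*o*y + y^3 + 5*y^2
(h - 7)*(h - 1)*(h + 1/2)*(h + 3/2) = h^4 - 6*h^3 - 33*h^2/4 + 8*h + 21/4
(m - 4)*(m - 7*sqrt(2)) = m^2 - 7*sqrt(2)*m - 4*m + 28*sqrt(2)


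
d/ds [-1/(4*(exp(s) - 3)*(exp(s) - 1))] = (exp(s) - 2)/(8*(exp(s) - 3)^2*sinh(s/2)^2)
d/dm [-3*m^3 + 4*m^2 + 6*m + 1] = -9*m^2 + 8*m + 6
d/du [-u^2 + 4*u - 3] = 4 - 2*u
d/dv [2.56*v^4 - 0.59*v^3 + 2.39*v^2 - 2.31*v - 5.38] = 10.24*v^3 - 1.77*v^2 + 4.78*v - 2.31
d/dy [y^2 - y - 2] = 2*y - 1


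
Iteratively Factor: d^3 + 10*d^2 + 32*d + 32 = (d + 2)*(d^2 + 8*d + 16) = (d + 2)*(d + 4)*(d + 4)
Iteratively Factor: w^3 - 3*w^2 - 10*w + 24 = (w - 2)*(w^2 - w - 12) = (w - 4)*(w - 2)*(w + 3)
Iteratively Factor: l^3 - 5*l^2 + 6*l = (l)*(l^2 - 5*l + 6) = l*(l - 3)*(l - 2)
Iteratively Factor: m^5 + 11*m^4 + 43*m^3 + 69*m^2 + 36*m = (m + 3)*(m^4 + 8*m^3 + 19*m^2 + 12*m) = (m + 3)^2*(m^3 + 5*m^2 + 4*m) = m*(m + 3)^2*(m^2 + 5*m + 4) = m*(m + 1)*(m + 3)^2*(m + 4)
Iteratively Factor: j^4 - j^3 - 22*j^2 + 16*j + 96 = (j - 3)*(j^3 + 2*j^2 - 16*j - 32) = (j - 3)*(j + 2)*(j^2 - 16) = (j - 3)*(j + 2)*(j + 4)*(j - 4)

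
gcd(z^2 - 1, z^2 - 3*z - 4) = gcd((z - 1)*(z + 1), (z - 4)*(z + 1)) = z + 1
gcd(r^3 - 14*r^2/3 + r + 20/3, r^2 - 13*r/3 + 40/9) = r - 5/3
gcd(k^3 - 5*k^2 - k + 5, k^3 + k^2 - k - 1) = k^2 - 1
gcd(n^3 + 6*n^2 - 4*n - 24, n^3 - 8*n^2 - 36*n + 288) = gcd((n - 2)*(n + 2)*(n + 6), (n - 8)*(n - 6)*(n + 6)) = n + 6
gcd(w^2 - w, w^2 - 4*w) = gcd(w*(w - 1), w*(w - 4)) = w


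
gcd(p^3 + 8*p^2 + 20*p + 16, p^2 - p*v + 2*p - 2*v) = p + 2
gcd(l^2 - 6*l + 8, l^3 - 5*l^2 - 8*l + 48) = l - 4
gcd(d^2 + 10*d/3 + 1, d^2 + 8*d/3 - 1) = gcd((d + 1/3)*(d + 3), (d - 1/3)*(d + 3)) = d + 3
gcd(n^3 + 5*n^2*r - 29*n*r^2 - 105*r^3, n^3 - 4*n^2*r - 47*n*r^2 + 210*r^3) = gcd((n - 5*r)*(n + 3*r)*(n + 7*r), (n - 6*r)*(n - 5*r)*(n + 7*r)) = -n^2 - 2*n*r + 35*r^2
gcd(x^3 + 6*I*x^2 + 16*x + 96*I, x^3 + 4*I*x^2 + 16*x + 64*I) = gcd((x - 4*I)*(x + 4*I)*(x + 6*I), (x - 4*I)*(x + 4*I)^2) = x^2 + 16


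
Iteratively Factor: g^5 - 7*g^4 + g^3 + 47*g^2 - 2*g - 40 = (g - 4)*(g^4 - 3*g^3 - 11*g^2 + 3*g + 10) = (g - 4)*(g + 2)*(g^3 - 5*g^2 - g + 5) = (g - 5)*(g - 4)*(g + 2)*(g^2 - 1) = (g - 5)*(g - 4)*(g + 1)*(g + 2)*(g - 1)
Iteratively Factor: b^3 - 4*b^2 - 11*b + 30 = (b - 2)*(b^2 - 2*b - 15) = (b - 5)*(b - 2)*(b + 3)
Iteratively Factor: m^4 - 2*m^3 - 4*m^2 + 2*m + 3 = (m - 3)*(m^3 + m^2 - m - 1) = (m - 3)*(m + 1)*(m^2 - 1) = (m - 3)*(m + 1)^2*(m - 1)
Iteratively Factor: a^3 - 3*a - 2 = (a + 1)*(a^2 - a - 2) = (a + 1)^2*(a - 2)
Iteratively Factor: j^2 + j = (j)*(j + 1)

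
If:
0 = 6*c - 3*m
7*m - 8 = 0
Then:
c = 4/7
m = 8/7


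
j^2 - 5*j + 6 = (j - 3)*(j - 2)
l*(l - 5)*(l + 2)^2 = l^4 - l^3 - 16*l^2 - 20*l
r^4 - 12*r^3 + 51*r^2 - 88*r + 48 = (r - 4)^2*(r - 3)*(r - 1)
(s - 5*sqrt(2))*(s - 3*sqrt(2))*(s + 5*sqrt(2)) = s^3 - 3*sqrt(2)*s^2 - 50*s + 150*sqrt(2)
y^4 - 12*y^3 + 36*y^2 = y^2*(y - 6)^2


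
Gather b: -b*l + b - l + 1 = b*(1 - l) - l + 1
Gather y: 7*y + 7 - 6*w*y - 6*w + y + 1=-6*w + y*(8 - 6*w) + 8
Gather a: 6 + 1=7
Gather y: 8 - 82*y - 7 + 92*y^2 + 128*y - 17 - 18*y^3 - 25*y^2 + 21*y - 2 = -18*y^3 + 67*y^2 + 67*y - 18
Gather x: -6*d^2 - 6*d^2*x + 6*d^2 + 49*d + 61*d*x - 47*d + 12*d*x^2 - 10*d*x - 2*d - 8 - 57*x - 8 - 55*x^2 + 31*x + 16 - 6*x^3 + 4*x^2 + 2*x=-6*x^3 + x^2*(12*d - 51) + x*(-6*d^2 + 51*d - 24)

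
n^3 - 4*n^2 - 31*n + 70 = (n - 7)*(n - 2)*(n + 5)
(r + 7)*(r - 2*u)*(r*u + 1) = r^3*u - 2*r^2*u^2 + 7*r^2*u + r^2 - 14*r*u^2 - 2*r*u + 7*r - 14*u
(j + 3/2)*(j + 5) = j^2 + 13*j/2 + 15/2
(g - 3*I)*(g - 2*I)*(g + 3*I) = g^3 - 2*I*g^2 + 9*g - 18*I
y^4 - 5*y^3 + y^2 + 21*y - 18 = (y - 3)^2*(y - 1)*(y + 2)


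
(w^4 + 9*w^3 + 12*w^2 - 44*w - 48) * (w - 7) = w^5 + 2*w^4 - 51*w^3 - 128*w^2 + 260*w + 336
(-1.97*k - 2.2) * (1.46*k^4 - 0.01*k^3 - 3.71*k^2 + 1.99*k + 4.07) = -2.8762*k^5 - 3.1923*k^4 + 7.3307*k^3 + 4.2417*k^2 - 12.3959*k - 8.954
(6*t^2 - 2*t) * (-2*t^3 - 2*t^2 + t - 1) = -12*t^5 - 8*t^4 + 10*t^3 - 8*t^2 + 2*t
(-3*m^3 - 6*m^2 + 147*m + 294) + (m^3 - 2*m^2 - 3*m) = -2*m^3 - 8*m^2 + 144*m + 294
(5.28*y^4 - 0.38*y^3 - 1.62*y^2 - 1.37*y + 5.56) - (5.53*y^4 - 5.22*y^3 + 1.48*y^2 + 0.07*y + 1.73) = -0.25*y^4 + 4.84*y^3 - 3.1*y^2 - 1.44*y + 3.83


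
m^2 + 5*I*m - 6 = (m + 2*I)*(m + 3*I)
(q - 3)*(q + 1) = q^2 - 2*q - 3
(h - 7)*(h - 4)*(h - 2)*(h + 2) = h^4 - 11*h^3 + 24*h^2 + 44*h - 112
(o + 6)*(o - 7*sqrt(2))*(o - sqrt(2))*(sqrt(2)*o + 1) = sqrt(2)*o^4 - 15*o^3 + 6*sqrt(2)*o^3 - 90*o^2 + 6*sqrt(2)*o^2 + 14*o + 36*sqrt(2)*o + 84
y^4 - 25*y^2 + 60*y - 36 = (y - 3)*(y - 2)*(y - 1)*(y + 6)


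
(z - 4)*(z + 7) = z^2 + 3*z - 28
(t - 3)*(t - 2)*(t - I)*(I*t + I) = I*t^4 + t^3 - 4*I*t^3 - 4*t^2 + I*t^2 + t + 6*I*t + 6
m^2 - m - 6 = (m - 3)*(m + 2)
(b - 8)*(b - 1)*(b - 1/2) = b^3 - 19*b^2/2 + 25*b/2 - 4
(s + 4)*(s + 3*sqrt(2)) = s^2 + 4*s + 3*sqrt(2)*s + 12*sqrt(2)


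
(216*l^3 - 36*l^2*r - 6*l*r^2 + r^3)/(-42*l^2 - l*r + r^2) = (36*l^2 - 12*l*r + r^2)/(-7*l + r)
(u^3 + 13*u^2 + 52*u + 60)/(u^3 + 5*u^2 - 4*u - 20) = (u + 6)/(u - 2)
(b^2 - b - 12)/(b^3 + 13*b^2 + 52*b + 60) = (b^2 - b - 12)/(b^3 + 13*b^2 + 52*b + 60)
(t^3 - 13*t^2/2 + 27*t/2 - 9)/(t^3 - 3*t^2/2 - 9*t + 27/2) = (t - 2)/(t + 3)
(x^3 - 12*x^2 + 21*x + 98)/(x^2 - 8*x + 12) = (x^3 - 12*x^2 + 21*x + 98)/(x^2 - 8*x + 12)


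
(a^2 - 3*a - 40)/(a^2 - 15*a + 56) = (a + 5)/(a - 7)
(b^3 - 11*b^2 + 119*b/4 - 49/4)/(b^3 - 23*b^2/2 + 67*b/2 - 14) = (b - 7/2)/(b - 4)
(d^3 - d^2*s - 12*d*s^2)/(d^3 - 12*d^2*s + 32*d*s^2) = (-d - 3*s)/(-d + 8*s)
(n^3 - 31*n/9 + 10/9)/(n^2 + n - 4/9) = (3*n^2 + n - 10)/(3*n + 4)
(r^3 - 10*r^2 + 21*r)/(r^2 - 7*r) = r - 3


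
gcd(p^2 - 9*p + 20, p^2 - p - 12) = p - 4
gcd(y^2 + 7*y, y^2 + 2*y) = y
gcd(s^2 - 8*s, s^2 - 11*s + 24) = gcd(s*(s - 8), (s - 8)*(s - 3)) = s - 8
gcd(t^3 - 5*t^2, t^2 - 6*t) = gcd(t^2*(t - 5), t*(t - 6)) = t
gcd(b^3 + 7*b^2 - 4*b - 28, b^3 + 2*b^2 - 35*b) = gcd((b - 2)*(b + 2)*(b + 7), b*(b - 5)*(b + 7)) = b + 7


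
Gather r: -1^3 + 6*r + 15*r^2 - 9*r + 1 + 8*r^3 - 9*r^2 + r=8*r^3 + 6*r^2 - 2*r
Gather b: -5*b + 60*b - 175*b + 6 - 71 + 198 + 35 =168 - 120*b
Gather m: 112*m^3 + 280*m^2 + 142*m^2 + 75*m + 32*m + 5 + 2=112*m^3 + 422*m^2 + 107*m + 7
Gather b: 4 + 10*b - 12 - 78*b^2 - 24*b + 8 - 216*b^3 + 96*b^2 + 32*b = -216*b^3 + 18*b^2 + 18*b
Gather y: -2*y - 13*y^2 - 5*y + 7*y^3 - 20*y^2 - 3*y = 7*y^3 - 33*y^2 - 10*y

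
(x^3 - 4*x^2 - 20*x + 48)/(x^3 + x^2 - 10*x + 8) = (x - 6)/(x - 1)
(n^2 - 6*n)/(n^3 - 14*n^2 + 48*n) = 1/(n - 8)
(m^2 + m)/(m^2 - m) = (m + 1)/(m - 1)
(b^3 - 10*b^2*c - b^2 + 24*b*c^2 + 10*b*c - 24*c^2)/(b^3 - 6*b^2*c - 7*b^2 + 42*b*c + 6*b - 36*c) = (b - 4*c)/(b - 6)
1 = 1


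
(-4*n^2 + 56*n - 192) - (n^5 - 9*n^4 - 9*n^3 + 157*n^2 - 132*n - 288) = -n^5 + 9*n^4 + 9*n^3 - 161*n^2 + 188*n + 96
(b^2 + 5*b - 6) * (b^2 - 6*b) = b^4 - b^3 - 36*b^2 + 36*b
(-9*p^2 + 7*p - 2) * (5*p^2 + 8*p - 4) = -45*p^4 - 37*p^3 + 82*p^2 - 44*p + 8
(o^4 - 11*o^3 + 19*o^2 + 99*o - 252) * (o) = o^5 - 11*o^4 + 19*o^3 + 99*o^2 - 252*o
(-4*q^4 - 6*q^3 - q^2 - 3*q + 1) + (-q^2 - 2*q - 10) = -4*q^4 - 6*q^3 - 2*q^2 - 5*q - 9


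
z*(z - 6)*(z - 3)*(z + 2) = z^4 - 7*z^3 + 36*z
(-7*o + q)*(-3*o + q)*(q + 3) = 21*o^2*q + 63*o^2 - 10*o*q^2 - 30*o*q + q^3 + 3*q^2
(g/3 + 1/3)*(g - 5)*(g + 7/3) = g^3/3 - 5*g^2/9 - 43*g/9 - 35/9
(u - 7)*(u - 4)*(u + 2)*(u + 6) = u^4 - 3*u^3 - 48*u^2 + 92*u + 336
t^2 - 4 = (t - 2)*(t + 2)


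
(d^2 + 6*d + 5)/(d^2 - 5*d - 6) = (d + 5)/(d - 6)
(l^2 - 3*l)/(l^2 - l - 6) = l/(l + 2)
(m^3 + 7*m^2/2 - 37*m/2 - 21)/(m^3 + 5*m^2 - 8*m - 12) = (m - 7/2)/(m - 2)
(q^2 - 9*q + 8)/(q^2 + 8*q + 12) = (q^2 - 9*q + 8)/(q^2 + 8*q + 12)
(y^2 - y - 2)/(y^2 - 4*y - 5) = (y - 2)/(y - 5)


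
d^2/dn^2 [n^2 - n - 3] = 2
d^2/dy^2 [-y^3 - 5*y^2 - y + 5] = -6*y - 10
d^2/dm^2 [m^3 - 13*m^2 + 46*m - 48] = 6*m - 26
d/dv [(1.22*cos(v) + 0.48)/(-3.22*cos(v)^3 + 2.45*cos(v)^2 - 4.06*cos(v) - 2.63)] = (-7.8568*cos(v)^3 - 1.6478*cos(v)^2 + 2.352*cos(v) + 1.2598)*sin(v)/(10.3684*cos(v)^6 - 15.778*cos(v)^5 + 32.1489*cos(v)^4 - 2.9568*cos(v)^3 + 3.5966*cos(v)^2 + 21.3556*cos(v) + 6.9169)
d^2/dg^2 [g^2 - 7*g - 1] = 2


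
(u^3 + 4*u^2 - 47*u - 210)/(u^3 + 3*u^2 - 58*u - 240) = (u - 7)/(u - 8)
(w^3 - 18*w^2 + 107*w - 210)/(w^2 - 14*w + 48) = (w^2 - 12*w + 35)/(w - 8)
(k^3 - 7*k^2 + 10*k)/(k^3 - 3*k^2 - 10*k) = (k - 2)/(k + 2)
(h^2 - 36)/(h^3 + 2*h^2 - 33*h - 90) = (h + 6)/(h^2 + 8*h + 15)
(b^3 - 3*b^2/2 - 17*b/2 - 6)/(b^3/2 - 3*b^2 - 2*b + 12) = (2*b^3 - 3*b^2 - 17*b - 12)/(b^3 - 6*b^2 - 4*b + 24)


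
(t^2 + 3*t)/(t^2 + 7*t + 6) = t*(t + 3)/(t^2 + 7*t + 6)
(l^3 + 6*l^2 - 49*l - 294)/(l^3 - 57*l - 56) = (l^2 - l - 42)/(l^2 - 7*l - 8)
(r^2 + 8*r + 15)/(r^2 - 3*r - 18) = (r + 5)/(r - 6)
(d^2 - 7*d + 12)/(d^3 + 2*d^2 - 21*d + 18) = (d - 4)/(d^2 + 5*d - 6)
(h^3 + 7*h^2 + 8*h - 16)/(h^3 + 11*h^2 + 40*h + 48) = (h - 1)/(h + 3)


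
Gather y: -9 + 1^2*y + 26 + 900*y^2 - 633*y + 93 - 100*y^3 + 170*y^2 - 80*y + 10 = -100*y^3 + 1070*y^2 - 712*y + 120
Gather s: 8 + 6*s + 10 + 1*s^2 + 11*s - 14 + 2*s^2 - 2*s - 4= 3*s^2 + 15*s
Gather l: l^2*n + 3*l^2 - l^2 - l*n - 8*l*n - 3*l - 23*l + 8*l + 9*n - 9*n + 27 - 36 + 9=l^2*(n + 2) + l*(-9*n - 18)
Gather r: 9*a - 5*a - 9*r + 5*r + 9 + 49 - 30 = 4*a - 4*r + 28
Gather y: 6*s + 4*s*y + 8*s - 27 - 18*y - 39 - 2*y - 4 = 14*s + y*(4*s - 20) - 70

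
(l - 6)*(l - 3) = l^2 - 9*l + 18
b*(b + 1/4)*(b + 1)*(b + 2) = b^4 + 13*b^3/4 + 11*b^2/4 + b/2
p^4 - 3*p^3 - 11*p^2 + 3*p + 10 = (p - 5)*(p - 1)*(p + 1)*(p + 2)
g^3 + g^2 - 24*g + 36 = (g - 3)*(g - 2)*(g + 6)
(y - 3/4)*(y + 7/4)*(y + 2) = y^3 + 3*y^2 + 11*y/16 - 21/8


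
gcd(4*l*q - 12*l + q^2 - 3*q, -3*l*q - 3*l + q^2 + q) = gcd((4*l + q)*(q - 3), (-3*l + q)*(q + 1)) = 1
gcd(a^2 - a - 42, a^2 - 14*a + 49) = a - 7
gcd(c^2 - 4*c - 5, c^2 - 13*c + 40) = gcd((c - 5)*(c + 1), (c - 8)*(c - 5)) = c - 5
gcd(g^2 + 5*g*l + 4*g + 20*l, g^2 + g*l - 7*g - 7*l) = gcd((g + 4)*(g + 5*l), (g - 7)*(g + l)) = 1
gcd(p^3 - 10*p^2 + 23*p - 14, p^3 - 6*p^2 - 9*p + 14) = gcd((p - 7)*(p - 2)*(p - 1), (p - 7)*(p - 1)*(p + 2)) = p^2 - 8*p + 7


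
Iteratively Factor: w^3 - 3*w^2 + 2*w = (w - 2)*(w^2 - w) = w*(w - 2)*(w - 1)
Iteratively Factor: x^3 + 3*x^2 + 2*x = (x + 2)*(x^2 + x) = (x + 1)*(x + 2)*(x)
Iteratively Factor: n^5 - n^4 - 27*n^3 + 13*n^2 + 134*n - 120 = (n + 3)*(n^4 - 4*n^3 - 15*n^2 + 58*n - 40) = (n - 5)*(n + 3)*(n^3 + n^2 - 10*n + 8) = (n - 5)*(n + 3)*(n + 4)*(n^2 - 3*n + 2) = (n - 5)*(n - 1)*(n + 3)*(n + 4)*(n - 2)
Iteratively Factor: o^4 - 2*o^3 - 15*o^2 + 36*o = (o - 3)*(o^3 + o^2 - 12*o) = (o - 3)*(o + 4)*(o^2 - 3*o) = (o - 3)^2*(o + 4)*(o)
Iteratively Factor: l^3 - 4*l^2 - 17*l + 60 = (l + 4)*(l^2 - 8*l + 15) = (l - 3)*(l + 4)*(l - 5)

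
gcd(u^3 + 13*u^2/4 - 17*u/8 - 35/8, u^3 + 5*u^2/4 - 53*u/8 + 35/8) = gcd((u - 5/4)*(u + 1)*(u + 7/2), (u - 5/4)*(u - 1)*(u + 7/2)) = u^2 + 9*u/4 - 35/8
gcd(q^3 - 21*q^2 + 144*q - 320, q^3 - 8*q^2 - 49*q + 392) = q - 8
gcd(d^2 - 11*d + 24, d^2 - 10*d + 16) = d - 8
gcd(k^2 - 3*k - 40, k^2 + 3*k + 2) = 1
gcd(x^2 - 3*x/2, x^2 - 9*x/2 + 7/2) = 1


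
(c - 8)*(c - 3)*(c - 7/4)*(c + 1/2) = c^4 - 49*c^3/4 + 295*c^2/8 - 163*c/8 - 21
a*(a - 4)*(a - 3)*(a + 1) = a^4 - 6*a^3 + 5*a^2 + 12*a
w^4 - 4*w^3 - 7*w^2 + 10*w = w*(w - 5)*(w - 1)*(w + 2)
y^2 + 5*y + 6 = (y + 2)*(y + 3)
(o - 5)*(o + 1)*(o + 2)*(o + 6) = o^4 + 4*o^3 - 25*o^2 - 88*o - 60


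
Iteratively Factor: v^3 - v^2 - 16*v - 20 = (v + 2)*(v^2 - 3*v - 10) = (v + 2)^2*(v - 5)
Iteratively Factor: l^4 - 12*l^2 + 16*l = (l - 2)*(l^3 + 2*l^2 - 8*l) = (l - 2)*(l + 4)*(l^2 - 2*l) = l*(l - 2)*(l + 4)*(l - 2)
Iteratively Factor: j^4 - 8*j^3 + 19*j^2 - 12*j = (j - 1)*(j^3 - 7*j^2 + 12*j) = j*(j - 1)*(j^2 - 7*j + 12) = j*(j - 4)*(j - 1)*(j - 3)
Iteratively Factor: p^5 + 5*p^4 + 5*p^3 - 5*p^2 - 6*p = (p + 3)*(p^4 + 2*p^3 - p^2 - 2*p) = p*(p + 3)*(p^3 + 2*p^2 - p - 2) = p*(p + 1)*(p + 3)*(p^2 + p - 2) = p*(p - 1)*(p + 1)*(p + 3)*(p + 2)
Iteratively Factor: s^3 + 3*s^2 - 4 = (s - 1)*(s^2 + 4*s + 4) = (s - 1)*(s + 2)*(s + 2)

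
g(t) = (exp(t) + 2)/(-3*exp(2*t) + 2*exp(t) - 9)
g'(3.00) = 0.02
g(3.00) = -0.02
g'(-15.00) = 0.00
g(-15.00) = -0.22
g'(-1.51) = -0.03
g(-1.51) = -0.26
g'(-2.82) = -0.01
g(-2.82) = -0.23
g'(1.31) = 0.15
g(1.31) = -0.13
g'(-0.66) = -0.04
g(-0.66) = -0.29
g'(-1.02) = -0.04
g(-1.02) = -0.27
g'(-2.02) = -0.02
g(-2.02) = -0.24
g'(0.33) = 0.09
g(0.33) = -0.28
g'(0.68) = 0.16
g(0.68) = -0.24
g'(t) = (exp(t) + 2)*(6*exp(2*t) - 2*exp(t))/(-3*exp(2*t) + 2*exp(t) - 9)^2 + exp(t)/(-3*exp(2*t) + 2*exp(t) - 9)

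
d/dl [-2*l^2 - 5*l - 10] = -4*l - 5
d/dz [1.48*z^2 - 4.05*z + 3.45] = 2.96*z - 4.05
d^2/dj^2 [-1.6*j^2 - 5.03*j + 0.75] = -3.20000000000000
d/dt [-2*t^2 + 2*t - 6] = 2 - 4*t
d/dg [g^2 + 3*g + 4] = 2*g + 3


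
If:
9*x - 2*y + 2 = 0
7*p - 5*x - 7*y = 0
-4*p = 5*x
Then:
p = 35/181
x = -28/181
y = 55/181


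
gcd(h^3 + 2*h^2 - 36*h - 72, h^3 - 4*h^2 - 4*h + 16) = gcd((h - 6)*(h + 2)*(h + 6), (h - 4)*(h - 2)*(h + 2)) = h + 2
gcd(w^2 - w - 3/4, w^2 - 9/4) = w - 3/2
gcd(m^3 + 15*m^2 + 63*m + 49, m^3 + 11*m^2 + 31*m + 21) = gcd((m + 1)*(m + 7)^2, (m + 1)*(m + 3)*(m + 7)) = m^2 + 8*m + 7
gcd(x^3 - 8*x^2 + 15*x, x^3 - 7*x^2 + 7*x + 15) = x^2 - 8*x + 15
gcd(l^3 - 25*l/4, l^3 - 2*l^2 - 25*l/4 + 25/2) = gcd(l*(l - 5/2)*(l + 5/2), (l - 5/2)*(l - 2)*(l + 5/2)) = l^2 - 25/4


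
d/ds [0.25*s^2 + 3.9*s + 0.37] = 0.5*s + 3.9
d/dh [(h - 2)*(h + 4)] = 2*h + 2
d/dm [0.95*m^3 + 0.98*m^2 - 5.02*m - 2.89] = 2.85*m^2 + 1.96*m - 5.02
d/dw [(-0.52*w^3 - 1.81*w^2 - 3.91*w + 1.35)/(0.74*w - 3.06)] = (-0.7696*w^3 + 3.4342*w^2 + 11.0772*w + 10.9656)/(0.5476*w^2 - 4.5288*w + 9.3636)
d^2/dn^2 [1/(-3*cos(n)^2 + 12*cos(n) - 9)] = (4*sin(n)^4/3 - 2*sin(n)^2 + 9*cos(n) - cos(3*n) - 8)/((cos(n) - 3)^3*(cos(n) - 1)^3)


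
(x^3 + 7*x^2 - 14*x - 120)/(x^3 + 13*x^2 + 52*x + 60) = (x - 4)/(x + 2)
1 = 1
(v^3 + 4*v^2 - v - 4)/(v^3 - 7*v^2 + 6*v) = (v^2 + 5*v + 4)/(v*(v - 6))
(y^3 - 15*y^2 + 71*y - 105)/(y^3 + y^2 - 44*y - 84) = (y^2 - 8*y + 15)/(y^2 + 8*y + 12)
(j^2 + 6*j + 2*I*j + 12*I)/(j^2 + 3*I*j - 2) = (j + 6)/(j + I)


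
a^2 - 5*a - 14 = (a - 7)*(a + 2)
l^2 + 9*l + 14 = (l + 2)*(l + 7)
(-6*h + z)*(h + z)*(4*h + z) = -24*h^3 - 26*h^2*z - h*z^2 + z^3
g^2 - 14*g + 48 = (g - 8)*(g - 6)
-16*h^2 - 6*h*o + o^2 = (-8*h + o)*(2*h + o)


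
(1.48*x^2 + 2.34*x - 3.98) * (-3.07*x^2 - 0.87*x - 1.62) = -4.5436*x^4 - 8.4714*x^3 + 7.7852*x^2 - 0.3282*x + 6.4476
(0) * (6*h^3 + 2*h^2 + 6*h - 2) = 0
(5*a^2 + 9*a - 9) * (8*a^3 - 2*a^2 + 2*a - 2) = 40*a^5 + 62*a^4 - 80*a^3 + 26*a^2 - 36*a + 18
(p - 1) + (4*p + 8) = 5*p + 7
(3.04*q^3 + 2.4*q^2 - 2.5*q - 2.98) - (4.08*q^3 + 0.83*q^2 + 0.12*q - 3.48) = -1.04*q^3 + 1.57*q^2 - 2.62*q + 0.5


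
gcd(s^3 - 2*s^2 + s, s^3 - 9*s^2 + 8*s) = s^2 - s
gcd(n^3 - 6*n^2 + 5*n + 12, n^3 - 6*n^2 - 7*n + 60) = n - 4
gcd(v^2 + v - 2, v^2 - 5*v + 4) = v - 1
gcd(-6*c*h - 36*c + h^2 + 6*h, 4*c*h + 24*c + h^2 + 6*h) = h + 6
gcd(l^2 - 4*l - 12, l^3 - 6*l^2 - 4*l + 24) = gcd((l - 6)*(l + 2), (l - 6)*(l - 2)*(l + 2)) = l^2 - 4*l - 12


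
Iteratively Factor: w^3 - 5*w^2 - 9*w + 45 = (w - 3)*(w^2 - 2*w - 15) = (w - 3)*(w + 3)*(w - 5)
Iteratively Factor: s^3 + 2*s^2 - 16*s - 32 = (s - 4)*(s^2 + 6*s + 8) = (s - 4)*(s + 2)*(s + 4)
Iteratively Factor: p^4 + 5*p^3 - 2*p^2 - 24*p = (p - 2)*(p^3 + 7*p^2 + 12*p) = p*(p - 2)*(p^2 + 7*p + 12) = p*(p - 2)*(p + 3)*(p + 4)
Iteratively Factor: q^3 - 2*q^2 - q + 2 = (q - 2)*(q^2 - 1) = (q - 2)*(q + 1)*(q - 1)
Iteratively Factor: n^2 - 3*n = (n)*(n - 3)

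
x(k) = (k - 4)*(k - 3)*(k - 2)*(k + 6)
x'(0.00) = 132.00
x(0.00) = -144.00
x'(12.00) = 5076.00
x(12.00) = 12960.00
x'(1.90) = 20.55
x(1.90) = -1.82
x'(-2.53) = 151.29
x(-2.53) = -567.63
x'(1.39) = 47.51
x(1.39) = -18.94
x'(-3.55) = 38.42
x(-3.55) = -672.43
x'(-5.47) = -485.64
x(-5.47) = -317.56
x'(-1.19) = 179.15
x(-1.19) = -333.67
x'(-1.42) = 181.92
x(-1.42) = -375.24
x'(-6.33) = -888.68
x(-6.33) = 264.94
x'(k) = (k - 4)*(k - 3)*(k - 2) + (k - 4)*(k - 3)*(k + 6) + (k - 4)*(k - 2)*(k + 6) + (k - 3)*(k - 2)*(k + 6)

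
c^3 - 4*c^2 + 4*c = c*(c - 2)^2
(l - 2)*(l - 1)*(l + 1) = l^3 - 2*l^2 - l + 2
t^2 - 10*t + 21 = (t - 7)*(t - 3)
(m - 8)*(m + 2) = m^2 - 6*m - 16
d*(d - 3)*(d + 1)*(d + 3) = d^4 + d^3 - 9*d^2 - 9*d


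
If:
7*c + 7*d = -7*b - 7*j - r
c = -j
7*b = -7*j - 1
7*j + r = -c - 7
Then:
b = r/6 + 43/42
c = r/6 + 7/6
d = -13*r/42 - 43/42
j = -r/6 - 7/6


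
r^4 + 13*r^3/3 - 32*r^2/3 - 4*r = r*(r - 2)*(r + 1/3)*(r + 6)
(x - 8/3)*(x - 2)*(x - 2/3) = x^3 - 16*x^2/3 + 76*x/9 - 32/9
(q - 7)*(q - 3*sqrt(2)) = q^2 - 7*q - 3*sqrt(2)*q + 21*sqrt(2)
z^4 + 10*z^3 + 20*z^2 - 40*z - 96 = (z - 2)*(z + 2)*(z + 4)*(z + 6)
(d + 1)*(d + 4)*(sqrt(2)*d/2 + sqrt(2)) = sqrt(2)*d^3/2 + 7*sqrt(2)*d^2/2 + 7*sqrt(2)*d + 4*sqrt(2)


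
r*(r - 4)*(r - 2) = r^3 - 6*r^2 + 8*r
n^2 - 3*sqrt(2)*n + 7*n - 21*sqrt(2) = (n + 7)*(n - 3*sqrt(2))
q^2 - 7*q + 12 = (q - 4)*(q - 3)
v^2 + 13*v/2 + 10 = (v + 5/2)*(v + 4)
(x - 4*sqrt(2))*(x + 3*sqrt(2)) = x^2 - sqrt(2)*x - 24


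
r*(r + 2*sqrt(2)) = r^2 + 2*sqrt(2)*r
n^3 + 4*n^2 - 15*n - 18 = (n - 3)*(n + 1)*(n + 6)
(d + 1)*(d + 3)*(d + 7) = d^3 + 11*d^2 + 31*d + 21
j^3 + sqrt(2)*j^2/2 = j^2*(j + sqrt(2)/2)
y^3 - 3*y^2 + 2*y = y*(y - 2)*(y - 1)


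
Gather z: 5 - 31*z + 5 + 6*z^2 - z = 6*z^2 - 32*z + 10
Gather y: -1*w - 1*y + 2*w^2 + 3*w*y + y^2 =2*w^2 - w + y^2 + y*(3*w - 1)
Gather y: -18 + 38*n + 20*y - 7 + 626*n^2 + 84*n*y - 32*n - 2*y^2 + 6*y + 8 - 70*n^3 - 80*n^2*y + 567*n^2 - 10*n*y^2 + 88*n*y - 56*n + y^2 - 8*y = -70*n^3 + 1193*n^2 - 50*n + y^2*(-10*n - 1) + y*(-80*n^2 + 172*n + 18) - 17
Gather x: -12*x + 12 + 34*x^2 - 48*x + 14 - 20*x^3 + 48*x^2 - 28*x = -20*x^3 + 82*x^2 - 88*x + 26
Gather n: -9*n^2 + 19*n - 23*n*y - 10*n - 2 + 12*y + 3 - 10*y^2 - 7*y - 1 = -9*n^2 + n*(9 - 23*y) - 10*y^2 + 5*y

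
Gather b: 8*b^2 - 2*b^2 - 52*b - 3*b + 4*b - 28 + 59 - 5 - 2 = 6*b^2 - 51*b + 24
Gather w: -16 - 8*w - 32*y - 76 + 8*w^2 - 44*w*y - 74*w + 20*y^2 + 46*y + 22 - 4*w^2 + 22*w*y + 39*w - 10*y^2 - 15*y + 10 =4*w^2 + w*(-22*y - 43) + 10*y^2 - y - 60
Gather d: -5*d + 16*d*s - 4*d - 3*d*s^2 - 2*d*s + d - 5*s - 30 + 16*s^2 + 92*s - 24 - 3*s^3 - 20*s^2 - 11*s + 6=d*(-3*s^2 + 14*s - 8) - 3*s^3 - 4*s^2 + 76*s - 48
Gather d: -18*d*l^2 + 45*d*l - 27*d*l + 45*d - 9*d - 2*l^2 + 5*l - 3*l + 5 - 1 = d*(-18*l^2 + 18*l + 36) - 2*l^2 + 2*l + 4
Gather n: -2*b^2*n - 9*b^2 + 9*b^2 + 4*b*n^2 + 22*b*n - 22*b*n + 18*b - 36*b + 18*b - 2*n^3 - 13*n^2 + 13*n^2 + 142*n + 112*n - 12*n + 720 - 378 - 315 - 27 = 4*b*n^2 - 2*n^3 + n*(242 - 2*b^2)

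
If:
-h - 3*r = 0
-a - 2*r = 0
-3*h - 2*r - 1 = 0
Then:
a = -2/7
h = -3/7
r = 1/7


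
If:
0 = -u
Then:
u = 0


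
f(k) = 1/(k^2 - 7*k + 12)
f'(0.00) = 0.05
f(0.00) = 0.08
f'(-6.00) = 0.00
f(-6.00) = 0.01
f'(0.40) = 0.07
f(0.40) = 0.11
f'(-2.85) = 0.01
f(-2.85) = 0.02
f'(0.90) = 0.12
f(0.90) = 0.15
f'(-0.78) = 0.03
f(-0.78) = 0.06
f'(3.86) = -49.67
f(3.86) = -8.31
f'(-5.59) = 0.00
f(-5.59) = 0.01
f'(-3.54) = 0.01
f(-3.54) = 0.02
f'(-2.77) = 0.01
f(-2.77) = 0.03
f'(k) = (7 - 2*k)/(k^2 - 7*k + 12)^2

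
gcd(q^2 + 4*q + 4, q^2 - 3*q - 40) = 1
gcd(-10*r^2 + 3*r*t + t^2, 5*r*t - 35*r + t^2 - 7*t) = 5*r + t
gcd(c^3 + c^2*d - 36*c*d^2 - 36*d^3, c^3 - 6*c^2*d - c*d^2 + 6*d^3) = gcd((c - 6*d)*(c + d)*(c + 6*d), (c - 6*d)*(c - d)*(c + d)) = c^2 - 5*c*d - 6*d^2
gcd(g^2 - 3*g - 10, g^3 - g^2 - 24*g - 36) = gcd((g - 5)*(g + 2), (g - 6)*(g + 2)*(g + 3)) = g + 2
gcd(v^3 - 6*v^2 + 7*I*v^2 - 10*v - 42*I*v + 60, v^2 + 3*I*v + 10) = v + 5*I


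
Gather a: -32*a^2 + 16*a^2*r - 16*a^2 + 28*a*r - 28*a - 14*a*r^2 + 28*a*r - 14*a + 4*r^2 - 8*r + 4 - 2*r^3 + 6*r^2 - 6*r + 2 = a^2*(16*r - 48) + a*(-14*r^2 + 56*r - 42) - 2*r^3 + 10*r^2 - 14*r + 6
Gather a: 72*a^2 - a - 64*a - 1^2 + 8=72*a^2 - 65*a + 7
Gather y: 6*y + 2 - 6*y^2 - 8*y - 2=-6*y^2 - 2*y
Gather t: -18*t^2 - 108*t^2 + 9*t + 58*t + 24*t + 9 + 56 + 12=-126*t^2 + 91*t + 77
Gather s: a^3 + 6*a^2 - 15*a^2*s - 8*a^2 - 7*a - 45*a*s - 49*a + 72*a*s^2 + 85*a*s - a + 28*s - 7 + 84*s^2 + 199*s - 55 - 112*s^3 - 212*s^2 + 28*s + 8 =a^3 - 2*a^2 - 57*a - 112*s^3 + s^2*(72*a - 128) + s*(-15*a^2 + 40*a + 255) - 54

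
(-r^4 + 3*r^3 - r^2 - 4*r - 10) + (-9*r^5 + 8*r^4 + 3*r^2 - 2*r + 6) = -9*r^5 + 7*r^4 + 3*r^3 + 2*r^2 - 6*r - 4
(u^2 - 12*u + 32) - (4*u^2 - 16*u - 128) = -3*u^2 + 4*u + 160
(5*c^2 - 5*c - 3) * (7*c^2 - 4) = 35*c^4 - 35*c^3 - 41*c^2 + 20*c + 12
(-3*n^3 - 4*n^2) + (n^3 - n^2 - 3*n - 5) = -2*n^3 - 5*n^2 - 3*n - 5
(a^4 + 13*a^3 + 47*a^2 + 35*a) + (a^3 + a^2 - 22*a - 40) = a^4 + 14*a^3 + 48*a^2 + 13*a - 40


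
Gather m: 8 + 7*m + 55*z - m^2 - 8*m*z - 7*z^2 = -m^2 + m*(7 - 8*z) - 7*z^2 + 55*z + 8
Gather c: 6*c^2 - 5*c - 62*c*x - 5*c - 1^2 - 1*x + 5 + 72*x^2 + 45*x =6*c^2 + c*(-62*x - 10) + 72*x^2 + 44*x + 4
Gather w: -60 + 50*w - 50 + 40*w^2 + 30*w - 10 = 40*w^2 + 80*w - 120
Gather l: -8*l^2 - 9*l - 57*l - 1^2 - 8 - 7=-8*l^2 - 66*l - 16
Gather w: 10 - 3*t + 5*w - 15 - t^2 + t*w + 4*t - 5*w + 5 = -t^2 + t*w + t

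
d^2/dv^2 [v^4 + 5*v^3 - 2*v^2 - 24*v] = 12*v^2 + 30*v - 4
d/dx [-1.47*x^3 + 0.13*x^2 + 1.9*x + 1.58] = -4.41*x^2 + 0.26*x + 1.9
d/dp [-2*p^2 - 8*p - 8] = -4*p - 8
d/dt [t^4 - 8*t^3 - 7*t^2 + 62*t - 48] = 4*t^3 - 24*t^2 - 14*t + 62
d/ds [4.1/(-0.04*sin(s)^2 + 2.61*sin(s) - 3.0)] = (0.328*sin(s) - 10.701)*cos(s)/(0.04*sin(s)^2 - 2.61*sin(s) + 3.0)^2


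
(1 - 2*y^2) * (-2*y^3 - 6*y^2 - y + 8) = 4*y^5 + 12*y^4 - 22*y^2 - y + 8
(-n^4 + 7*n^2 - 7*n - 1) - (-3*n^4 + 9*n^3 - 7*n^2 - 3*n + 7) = 2*n^4 - 9*n^3 + 14*n^2 - 4*n - 8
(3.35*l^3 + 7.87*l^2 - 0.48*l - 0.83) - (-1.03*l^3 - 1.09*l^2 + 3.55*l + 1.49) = 4.38*l^3 + 8.96*l^2 - 4.03*l - 2.32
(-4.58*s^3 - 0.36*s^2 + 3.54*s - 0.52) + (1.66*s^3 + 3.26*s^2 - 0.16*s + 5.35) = -2.92*s^3 + 2.9*s^2 + 3.38*s + 4.83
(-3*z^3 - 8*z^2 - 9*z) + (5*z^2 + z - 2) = -3*z^3 - 3*z^2 - 8*z - 2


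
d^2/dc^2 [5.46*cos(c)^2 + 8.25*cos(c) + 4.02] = -8.25*cos(c) - 10.92*cos(2*c)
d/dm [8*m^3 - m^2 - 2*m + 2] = 24*m^2 - 2*m - 2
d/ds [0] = 0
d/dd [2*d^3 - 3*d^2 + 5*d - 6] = 6*d^2 - 6*d + 5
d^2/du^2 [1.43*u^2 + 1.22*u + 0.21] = 2.86000000000000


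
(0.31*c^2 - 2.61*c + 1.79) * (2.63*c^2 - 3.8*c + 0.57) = 0.8153*c^4 - 8.0423*c^3 + 14.8024*c^2 - 8.2897*c + 1.0203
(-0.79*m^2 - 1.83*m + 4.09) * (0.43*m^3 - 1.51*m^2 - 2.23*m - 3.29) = -0.3397*m^5 + 0.406*m^4 + 6.2837*m^3 + 0.5041*m^2 - 3.1*m - 13.4561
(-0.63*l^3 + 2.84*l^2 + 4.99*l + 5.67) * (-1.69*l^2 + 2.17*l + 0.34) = 1.0647*l^5 - 6.1667*l^4 - 2.4845*l^3 + 2.2116*l^2 + 14.0005*l + 1.9278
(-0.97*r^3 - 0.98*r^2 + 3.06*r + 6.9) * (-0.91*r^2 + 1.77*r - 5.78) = 0.8827*r^5 - 0.8251*r^4 + 1.0874*r^3 + 4.8016*r^2 - 5.4738*r - 39.882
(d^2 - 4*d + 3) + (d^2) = 2*d^2 - 4*d + 3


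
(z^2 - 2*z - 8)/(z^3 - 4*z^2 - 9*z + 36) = (z + 2)/(z^2 - 9)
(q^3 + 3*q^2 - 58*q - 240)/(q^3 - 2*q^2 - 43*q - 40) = (q + 6)/(q + 1)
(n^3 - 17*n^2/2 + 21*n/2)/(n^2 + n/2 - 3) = n*(n - 7)/(n + 2)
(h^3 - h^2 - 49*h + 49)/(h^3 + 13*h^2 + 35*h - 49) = (h - 7)/(h + 7)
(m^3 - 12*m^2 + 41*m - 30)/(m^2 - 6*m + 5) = m - 6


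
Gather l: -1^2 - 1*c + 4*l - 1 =-c + 4*l - 2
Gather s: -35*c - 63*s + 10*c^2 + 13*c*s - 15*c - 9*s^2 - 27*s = 10*c^2 - 50*c - 9*s^2 + s*(13*c - 90)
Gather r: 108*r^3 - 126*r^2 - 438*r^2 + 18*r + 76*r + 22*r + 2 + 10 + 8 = 108*r^3 - 564*r^2 + 116*r + 20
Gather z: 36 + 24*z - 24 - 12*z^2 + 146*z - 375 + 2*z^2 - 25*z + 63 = -10*z^2 + 145*z - 300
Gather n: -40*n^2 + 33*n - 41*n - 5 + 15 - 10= -40*n^2 - 8*n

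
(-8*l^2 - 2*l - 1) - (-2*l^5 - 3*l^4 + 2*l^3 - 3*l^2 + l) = 2*l^5 + 3*l^4 - 2*l^3 - 5*l^2 - 3*l - 1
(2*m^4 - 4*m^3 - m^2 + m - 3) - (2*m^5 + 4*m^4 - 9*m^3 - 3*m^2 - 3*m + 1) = -2*m^5 - 2*m^4 + 5*m^3 + 2*m^2 + 4*m - 4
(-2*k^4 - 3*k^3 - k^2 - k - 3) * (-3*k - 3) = 6*k^5 + 15*k^4 + 12*k^3 + 6*k^2 + 12*k + 9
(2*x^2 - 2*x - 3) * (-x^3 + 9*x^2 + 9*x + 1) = -2*x^5 + 20*x^4 + 3*x^3 - 43*x^2 - 29*x - 3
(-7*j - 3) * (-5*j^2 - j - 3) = 35*j^3 + 22*j^2 + 24*j + 9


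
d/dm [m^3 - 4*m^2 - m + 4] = 3*m^2 - 8*m - 1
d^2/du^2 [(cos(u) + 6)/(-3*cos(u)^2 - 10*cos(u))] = 3*(62*sin(u)^4/cos(u)^3 - 3*sin(u)^2 + 177 + 216/cos(u) - 360/cos(u)^2 - 462/cos(u)^3)/(3*cos(u) + 10)^3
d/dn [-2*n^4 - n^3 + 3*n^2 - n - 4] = -8*n^3 - 3*n^2 + 6*n - 1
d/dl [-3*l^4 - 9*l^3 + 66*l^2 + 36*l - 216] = -12*l^3 - 27*l^2 + 132*l + 36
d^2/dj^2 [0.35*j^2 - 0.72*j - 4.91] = 0.700000000000000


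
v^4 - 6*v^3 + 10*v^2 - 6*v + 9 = (v - 3)^2*(v - I)*(v + I)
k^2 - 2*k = k*(k - 2)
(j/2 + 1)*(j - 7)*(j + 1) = j^3/2 - 2*j^2 - 19*j/2 - 7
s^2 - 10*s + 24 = (s - 6)*(s - 4)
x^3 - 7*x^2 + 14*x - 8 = (x - 4)*(x - 2)*(x - 1)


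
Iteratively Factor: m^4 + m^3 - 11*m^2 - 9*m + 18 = (m - 1)*(m^3 + 2*m^2 - 9*m - 18) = (m - 1)*(m + 2)*(m^2 - 9) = (m - 3)*(m - 1)*(m + 2)*(m + 3)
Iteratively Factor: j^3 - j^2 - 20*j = (j - 5)*(j^2 + 4*j) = j*(j - 5)*(j + 4)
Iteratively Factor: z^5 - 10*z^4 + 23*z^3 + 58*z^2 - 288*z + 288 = (z - 4)*(z^4 - 6*z^3 - z^2 + 54*z - 72) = (z - 4)*(z - 3)*(z^3 - 3*z^2 - 10*z + 24) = (z - 4)*(z - 3)*(z - 2)*(z^2 - z - 12) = (z - 4)^2*(z - 3)*(z - 2)*(z + 3)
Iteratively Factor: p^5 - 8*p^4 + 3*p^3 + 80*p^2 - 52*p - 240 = (p - 3)*(p^4 - 5*p^3 - 12*p^2 + 44*p + 80) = (p - 3)*(p + 2)*(p^3 - 7*p^2 + 2*p + 40) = (p - 4)*(p - 3)*(p + 2)*(p^2 - 3*p - 10) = (p - 5)*(p - 4)*(p - 3)*(p + 2)*(p + 2)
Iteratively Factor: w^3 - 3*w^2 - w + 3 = (w - 3)*(w^2 - 1) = (w - 3)*(w + 1)*(w - 1)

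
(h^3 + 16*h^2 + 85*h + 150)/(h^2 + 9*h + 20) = (h^2 + 11*h + 30)/(h + 4)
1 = 1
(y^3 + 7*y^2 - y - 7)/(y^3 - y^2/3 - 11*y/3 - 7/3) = 3*(y^2 + 6*y - 7)/(3*y^2 - 4*y - 7)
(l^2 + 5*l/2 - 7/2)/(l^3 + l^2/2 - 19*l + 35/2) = (2*l + 7)/(2*l^2 + 3*l - 35)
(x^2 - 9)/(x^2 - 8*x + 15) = (x + 3)/(x - 5)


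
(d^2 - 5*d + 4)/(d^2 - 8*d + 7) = (d - 4)/(d - 7)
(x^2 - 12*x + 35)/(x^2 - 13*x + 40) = (x - 7)/(x - 8)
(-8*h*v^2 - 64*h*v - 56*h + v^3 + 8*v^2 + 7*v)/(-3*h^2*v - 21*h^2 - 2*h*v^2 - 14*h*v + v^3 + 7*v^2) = (-8*h*v - 8*h + v^2 + v)/(-3*h^2 - 2*h*v + v^2)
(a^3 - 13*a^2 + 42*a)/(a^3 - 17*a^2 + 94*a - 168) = a/(a - 4)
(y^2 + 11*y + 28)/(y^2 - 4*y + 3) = (y^2 + 11*y + 28)/(y^2 - 4*y + 3)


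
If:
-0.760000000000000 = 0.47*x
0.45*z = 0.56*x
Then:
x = -1.62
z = -2.01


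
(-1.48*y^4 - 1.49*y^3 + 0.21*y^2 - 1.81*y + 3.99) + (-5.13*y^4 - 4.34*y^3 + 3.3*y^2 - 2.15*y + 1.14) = -6.61*y^4 - 5.83*y^3 + 3.51*y^2 - 3.96*y + 5.13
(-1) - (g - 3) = 2 - g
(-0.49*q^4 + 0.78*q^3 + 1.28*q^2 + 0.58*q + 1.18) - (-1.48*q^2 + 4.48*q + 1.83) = -0.49*q^4 + 0.78*q^3 + 2.76*q^2 - 3.9*q - 0.65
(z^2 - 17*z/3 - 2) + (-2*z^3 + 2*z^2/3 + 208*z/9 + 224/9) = -2*z^3 + 5*z^2/3 + 157*z/9 + 206/9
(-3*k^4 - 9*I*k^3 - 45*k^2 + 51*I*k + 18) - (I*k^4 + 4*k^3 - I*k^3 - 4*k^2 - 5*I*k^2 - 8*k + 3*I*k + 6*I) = -3*k^4 - I*k^4 - 4*k^3 - 8*I*k^3 - 41*k^2 + 5*I*k^2 + 8*k + 48*I*k + 18 - 6*I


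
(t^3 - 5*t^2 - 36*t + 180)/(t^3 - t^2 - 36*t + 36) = (t - 5)/(t - 1)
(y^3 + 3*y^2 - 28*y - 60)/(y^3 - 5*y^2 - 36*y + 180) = (y + 2)/(y - 6)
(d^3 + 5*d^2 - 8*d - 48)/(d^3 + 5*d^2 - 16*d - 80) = (d^2 + d - 12)/(d^2 + d - 20)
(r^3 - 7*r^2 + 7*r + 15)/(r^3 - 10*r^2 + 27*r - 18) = (r^2 - 4*r - 5)/(r^2 - 7*r + 6)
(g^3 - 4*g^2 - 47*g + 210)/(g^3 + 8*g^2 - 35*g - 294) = (g - 5)/(g + 7)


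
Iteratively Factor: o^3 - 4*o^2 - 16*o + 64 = (o + 4)*(o^2 - 8*o + 16) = (o - 4)*(o + 4)*(o - 4)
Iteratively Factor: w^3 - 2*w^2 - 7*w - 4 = (w + 1)*(w^2 - 3*w - 4) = (w - 4)*(w + 1)*(w + 1)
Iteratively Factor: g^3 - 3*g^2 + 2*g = (g)*(g^2 - 3*g + 2) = g*(g - 1)*(g - 2)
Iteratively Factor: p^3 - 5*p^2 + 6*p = (p)*(p^2 - 5*p + 6) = p*(p - 3)*(p - 2)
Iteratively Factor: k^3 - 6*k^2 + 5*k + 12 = (k - 4)*(k^2 - 2*k - 3) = (k - 4)*(k + 1)*(k - 3)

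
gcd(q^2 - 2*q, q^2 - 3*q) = q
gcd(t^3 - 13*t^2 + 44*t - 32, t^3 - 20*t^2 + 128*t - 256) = t^2 - 12*t + 32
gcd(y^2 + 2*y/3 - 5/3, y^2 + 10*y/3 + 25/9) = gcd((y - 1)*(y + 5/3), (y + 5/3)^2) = y + 5/3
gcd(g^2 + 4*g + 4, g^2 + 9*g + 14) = g + 2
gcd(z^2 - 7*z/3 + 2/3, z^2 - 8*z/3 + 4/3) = z - 2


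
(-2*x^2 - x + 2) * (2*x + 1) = -4*x^3 - 4*x^2 + 3*x + 2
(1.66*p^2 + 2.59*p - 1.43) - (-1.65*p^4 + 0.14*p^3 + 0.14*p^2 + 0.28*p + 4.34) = 1.65*p^4 - 0.14*p^3 + 1.52*p^2 + 2.31*p - 5.77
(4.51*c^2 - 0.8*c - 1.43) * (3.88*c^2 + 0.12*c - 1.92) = 17.4988*c^4 - 2.5628*c^3 - 14.3036*c^2 + 1.3644*c + 2.7456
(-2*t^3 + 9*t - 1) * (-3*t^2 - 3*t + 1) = 6*t^5 + 6*t^4 - 29*t^3 - 24*t^2 + 12*t - 1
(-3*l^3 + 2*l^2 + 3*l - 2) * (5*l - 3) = -15*l^4 + 19*l^3 + 9*l^2 - 19*l + 6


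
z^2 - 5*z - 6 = (z - 6)*(z + 1)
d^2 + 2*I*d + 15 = (d - 3*I)*(d + 5*I)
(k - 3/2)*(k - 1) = k^2 - 5*k/2 + 3/2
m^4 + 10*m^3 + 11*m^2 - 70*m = m*(m - 2)*(m + 5)*(m + 7)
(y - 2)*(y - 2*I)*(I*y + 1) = I*y^3 + 3*y^2 - 2*I*y^2 - 6*y - 2*I*y + 4*I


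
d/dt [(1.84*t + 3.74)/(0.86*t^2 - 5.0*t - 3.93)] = (-1.5824*t^2 - 6.4328*t + 11.4688)/(0.7396*t^4 - 8.6*t^3 + 18.2404*t^2 + 39.3*t + 15.4449)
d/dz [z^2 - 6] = 2*z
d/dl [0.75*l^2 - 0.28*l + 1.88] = 1.5*l - 0.28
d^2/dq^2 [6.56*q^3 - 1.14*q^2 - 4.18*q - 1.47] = 39.36*q - 2.28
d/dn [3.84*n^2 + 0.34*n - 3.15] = 7.68*n + 0.34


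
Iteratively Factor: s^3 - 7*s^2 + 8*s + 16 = (s - 4)*(s^2 - 3*s - 4) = (s - 4)*(s + 1)*(s - 4)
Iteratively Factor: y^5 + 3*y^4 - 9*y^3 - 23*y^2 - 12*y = (y - 3)*(y^4 + 6*y^3 + 9*y^2 + 4*y) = (y - 3)*(y + 1)*(y^3 + 5*y^2 + 4*y) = (y - 3)*(y + 1)*(y + 4)*(y^2 + y) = y*(y - 3)*(y + 1)*(y + 4)*(y + 1)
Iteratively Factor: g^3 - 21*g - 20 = (g - 5)*(g^2 + 5*g + 4) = (g - 5)*(g + 4)*(g + 1)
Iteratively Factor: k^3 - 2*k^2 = (k - 2)*(k^2) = k*(k - 2)*(k)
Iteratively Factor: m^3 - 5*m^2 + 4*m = (m - 1)*(m^2 - 4*m) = m*(m - 1)*(m - 4)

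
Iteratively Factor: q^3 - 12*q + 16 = (q - 2)*(q^2 + 2*q - 8) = (q - 2)*(q + 4)*(q - 2)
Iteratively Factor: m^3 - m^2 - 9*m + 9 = (m - 3)*(m^2 + 2*m - 3) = (m - 3)*(m + 3)*(m - 1)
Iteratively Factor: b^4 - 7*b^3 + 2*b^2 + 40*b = (b)*(b^3 - 7*b^2 + 2*b + 40) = b*(b + 2)*(b^2 - 9*b + 20) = b*(b - 4)*(b + 2)*(b - 5)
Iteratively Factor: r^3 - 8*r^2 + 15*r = (r)*(r^2 - 8*r + 15) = r*(r - 5)*(r - 3)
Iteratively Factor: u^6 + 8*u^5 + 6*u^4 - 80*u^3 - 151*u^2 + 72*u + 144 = (u + 4)*(u^5 + 4*u^4 - 10*u^3 - 40*u^2 + 9*u + 36) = (u + 3)*(u + 4)*(u^4 + u^3 - 13*u^2 - u + 12) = (u + 3)*(u + 4)^2*(u^3 - 3*u^2 - u + 3) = (u - 3)*(u + 3)*(u + 4)^2*(u^2 - 1) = (u - 3)*(u - 1)*(u + 3)*(u + 4)^2*(u + 1)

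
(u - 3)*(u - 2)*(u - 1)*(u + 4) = u^4 - 2*u^3 - 13*u^2 + 38*u - 24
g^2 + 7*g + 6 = (g + 1)*(g + 6)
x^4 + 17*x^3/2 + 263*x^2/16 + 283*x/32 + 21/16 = (x + 1/4)*(x + 1/2)*(x + 7/4)*(x + 6)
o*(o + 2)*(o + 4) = o^3 + 6*o^2 + 8*o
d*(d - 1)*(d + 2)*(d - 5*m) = d^4 - 5*d^3*m + d^3 - 5*d^2*m - 2*d^2 + 10*d*m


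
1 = 1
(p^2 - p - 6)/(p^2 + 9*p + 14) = (p - 3)/(p + 7)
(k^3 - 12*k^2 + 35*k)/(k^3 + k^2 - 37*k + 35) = k*(k - 7)/(k^2 + 6*k - 7)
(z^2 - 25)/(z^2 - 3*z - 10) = (z + 5)/(z + 2)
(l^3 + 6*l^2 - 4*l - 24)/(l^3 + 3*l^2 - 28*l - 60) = (l - 2)/(l - 5)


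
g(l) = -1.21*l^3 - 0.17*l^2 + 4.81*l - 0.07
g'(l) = -3.63*l^2 - 0.34*l + 4.81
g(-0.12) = -0.65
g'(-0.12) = 4.80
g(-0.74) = -3.23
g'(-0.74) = 3.07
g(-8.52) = 694.96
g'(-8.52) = -255.80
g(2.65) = -11.03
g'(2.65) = -21.58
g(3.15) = -24.42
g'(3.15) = -32.28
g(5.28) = -157.52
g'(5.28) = -98.18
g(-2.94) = 15.07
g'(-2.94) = -25.57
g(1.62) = 2.13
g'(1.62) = -5.27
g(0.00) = -0.07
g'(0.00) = 4.81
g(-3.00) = 16.64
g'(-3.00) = -26.84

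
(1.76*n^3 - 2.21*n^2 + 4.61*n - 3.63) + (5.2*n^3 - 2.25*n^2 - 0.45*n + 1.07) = 6.96*n^3 - 4.46*n^2 + 4.16*n - 2.56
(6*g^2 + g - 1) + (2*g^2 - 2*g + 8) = 8*g^2 - g + 7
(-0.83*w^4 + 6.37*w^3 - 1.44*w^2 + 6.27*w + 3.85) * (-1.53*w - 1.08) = 1.2699*w^5 - 8.8497*w^4 - 4.6764*w^3 - 8.0379*w^2 - 12.6621*w - 4.158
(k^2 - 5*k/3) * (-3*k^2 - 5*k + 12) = -3*k^4 + 61*k^2/3 - 20*k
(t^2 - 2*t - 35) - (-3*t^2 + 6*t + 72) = 4*t^2 - 8*t - 107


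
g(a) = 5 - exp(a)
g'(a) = -exp(a)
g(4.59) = -93.49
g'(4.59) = -98.49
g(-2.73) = 4.93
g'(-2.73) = -0.07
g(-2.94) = 4.95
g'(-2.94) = -0.05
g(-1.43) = 4.76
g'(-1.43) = -0.24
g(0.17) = 3.81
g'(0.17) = -1.19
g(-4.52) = 4.99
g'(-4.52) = -0.01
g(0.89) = 2.56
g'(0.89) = -2.44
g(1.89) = -1.62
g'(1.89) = -6.62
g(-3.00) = 4.95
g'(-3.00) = -0.05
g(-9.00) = 5.00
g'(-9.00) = 0.00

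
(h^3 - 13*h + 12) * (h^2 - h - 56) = h^5 - h^4 - 69*h^3 + 25*h^2 + 716*h - 672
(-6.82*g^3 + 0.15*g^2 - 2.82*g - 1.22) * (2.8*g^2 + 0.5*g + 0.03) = -19.096*g^5 - 2.99*g^4 - 8.0256*g^3 - 4.8215*g^2 - 0.6946*g - 0.0366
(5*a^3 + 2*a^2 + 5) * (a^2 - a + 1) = 5*a^5 - 3*a^4 + 3*a^3 + 7*a^2 - 5*a + 5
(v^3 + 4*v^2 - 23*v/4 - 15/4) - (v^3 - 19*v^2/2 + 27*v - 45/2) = 27*v^2/2 - 131*v/4 + 75/4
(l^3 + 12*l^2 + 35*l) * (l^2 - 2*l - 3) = l^5 + 10*l^4 + 8*l^3 - 106*l^2 - 105*l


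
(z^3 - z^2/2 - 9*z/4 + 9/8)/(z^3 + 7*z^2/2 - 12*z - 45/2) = (z^2 - 2*z + 3/4)/(z^2 + 2*z - 15)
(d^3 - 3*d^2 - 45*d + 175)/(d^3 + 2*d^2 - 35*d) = (d - 5)/d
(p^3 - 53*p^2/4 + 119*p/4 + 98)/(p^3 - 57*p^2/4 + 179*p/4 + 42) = (4*p + 7)/(4*p + 3)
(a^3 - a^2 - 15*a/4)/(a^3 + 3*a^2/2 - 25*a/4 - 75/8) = 2*a/(2*a + 5)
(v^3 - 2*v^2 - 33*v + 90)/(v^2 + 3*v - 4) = (v^3 - 2*v^2 - 33*v + 90)/(v^2 + 3*v - 4)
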